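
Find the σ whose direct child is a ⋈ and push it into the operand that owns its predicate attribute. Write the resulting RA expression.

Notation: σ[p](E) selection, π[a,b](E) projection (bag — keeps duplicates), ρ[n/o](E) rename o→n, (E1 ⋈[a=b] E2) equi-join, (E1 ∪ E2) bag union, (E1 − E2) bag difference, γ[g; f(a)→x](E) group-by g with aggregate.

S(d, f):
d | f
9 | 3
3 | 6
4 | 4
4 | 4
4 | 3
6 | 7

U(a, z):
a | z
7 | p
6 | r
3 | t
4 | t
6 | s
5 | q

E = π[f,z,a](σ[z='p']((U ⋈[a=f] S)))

σ filters on z, owned by the left side.
E' = π[f,z,a]((σ[z='p'](U) ⋈[a=f] S))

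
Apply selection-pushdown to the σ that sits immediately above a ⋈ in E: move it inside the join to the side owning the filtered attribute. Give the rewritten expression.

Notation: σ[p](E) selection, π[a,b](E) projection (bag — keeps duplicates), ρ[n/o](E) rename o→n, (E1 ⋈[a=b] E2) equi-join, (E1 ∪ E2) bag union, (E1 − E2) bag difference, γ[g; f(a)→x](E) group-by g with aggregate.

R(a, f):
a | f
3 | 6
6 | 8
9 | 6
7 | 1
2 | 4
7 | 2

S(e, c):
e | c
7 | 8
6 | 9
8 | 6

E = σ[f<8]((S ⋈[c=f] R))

σ filters on f, owned by the right side.
E' = (S ⋈[c=f] σ[f<8](R))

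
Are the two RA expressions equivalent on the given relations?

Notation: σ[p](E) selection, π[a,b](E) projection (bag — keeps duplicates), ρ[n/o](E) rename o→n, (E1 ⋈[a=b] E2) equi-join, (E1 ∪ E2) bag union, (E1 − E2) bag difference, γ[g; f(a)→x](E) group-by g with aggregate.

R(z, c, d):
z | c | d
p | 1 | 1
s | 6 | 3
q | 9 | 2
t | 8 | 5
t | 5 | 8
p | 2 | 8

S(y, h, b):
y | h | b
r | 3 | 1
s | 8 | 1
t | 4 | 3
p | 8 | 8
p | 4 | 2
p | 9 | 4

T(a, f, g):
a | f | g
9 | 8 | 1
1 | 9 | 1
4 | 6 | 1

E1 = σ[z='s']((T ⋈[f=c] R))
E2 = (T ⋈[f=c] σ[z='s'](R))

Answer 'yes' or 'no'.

E1 per-node cardinality:
  T → 3
  R → 6
  (T ⋈[f=c] R) → 3
  σ[z='s']((T ⋈[f=c] R)) → 1
E2 per-node cardinality:
  T → 3
  R → 6
  σ[z='s'](R) → 1
  (T ⋈[f=c] σ[z='s'](R)) → 1

E1 and E2 produce the same multiset:
a | f | g | z | c | d
4 | 6 | 1 | s | 6 | 3

yes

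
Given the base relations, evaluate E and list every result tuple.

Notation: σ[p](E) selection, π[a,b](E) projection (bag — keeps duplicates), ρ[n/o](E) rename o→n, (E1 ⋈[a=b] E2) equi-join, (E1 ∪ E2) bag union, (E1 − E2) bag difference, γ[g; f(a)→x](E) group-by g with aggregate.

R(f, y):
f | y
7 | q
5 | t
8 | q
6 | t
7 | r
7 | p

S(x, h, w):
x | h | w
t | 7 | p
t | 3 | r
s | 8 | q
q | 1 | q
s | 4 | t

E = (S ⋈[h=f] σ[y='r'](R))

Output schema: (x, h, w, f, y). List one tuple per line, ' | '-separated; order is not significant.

Stepwise |·|:
  S → 5
  R → 6
  σ[y='r'](R) → 1
  (S ⋈[h=f] σ[y='r'](R)) → 1

== RESULT ==
x | h | w | f | y
t | 7 | p | 7 | r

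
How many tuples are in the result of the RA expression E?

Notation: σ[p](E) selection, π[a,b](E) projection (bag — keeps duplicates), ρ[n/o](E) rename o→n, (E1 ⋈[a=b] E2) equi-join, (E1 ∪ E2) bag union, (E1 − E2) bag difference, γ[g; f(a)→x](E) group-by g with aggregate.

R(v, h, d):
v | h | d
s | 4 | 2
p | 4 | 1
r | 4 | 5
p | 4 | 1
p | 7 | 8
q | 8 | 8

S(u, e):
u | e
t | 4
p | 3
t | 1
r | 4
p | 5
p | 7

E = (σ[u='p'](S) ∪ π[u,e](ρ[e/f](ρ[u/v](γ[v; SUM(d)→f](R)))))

Per-node cardinality:
  S → 6
  σ[u='p'](S) → 3
  R → 6
  γ[v; SUM(d)→f](R) → 4
  ρ[u/v](γ[v; SUM(d)→f](R)) → 4
  ρ[e/f](ρ[u/v](γ[v; SUM(d)→f](R))) → 4
  π[u,e](ρ[e/f](ρ[u/v](γ[v; SUM(d)→f](R)))) → 4
  (σ[u='p'](S) ∪ π[u,e](ρ[e/f](ρ[u/v](γ[v; SUM(d)→f](R))))) → 7

|E| = 7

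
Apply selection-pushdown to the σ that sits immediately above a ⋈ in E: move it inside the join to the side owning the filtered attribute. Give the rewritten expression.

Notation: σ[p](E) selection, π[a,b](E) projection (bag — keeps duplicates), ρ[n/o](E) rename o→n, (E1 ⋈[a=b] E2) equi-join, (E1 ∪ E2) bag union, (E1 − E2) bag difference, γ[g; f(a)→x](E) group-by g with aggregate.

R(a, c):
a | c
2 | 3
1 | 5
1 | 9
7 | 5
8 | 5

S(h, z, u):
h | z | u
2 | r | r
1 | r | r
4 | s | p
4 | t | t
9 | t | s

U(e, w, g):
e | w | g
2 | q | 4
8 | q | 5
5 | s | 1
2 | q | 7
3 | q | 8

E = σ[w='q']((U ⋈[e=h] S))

σ filters on w, owned by the left side.
E' = (σ[w='q'](U) ⋈[e=h] S)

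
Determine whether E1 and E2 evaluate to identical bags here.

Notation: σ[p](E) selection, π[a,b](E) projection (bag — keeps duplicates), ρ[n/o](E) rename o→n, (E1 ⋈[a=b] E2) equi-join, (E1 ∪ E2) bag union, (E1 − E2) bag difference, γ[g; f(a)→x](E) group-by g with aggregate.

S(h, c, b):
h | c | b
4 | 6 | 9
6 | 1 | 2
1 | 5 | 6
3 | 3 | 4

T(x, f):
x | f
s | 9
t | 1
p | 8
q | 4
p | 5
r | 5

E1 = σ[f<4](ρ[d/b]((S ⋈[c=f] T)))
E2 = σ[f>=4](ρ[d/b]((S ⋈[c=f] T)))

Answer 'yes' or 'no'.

E1 row counts bottom-up:
  S → 4
  T → 6
  (S ⋈[c=f] T) → 3
  ρ[d/b]((S ⋈[c=f] T)) → 3
  σ[f<4](ρ[d/b]((S ⋈[c=f] T))) → 1
E2 row counts bottom-up:
  S → 4
  T → 6
  (S ⋈[c=f] T) → 3
  ρ[d/b]((S ⋈[c=f] T)) → 3
  σ[f>=4](ρ[d/b]((S ⋈[c=f] T))) → 2

E1 result:
h | c | d | x | f
6 | 1 | 2 | t | 1
E2 result:
h | c | d | x | f
1 | 5 | 6 | p | 5
1 | 5 | 6 | r | 5
Witness: (6, 1, 2, 't', 1) appears 1× in E1 but 0× in E2.

no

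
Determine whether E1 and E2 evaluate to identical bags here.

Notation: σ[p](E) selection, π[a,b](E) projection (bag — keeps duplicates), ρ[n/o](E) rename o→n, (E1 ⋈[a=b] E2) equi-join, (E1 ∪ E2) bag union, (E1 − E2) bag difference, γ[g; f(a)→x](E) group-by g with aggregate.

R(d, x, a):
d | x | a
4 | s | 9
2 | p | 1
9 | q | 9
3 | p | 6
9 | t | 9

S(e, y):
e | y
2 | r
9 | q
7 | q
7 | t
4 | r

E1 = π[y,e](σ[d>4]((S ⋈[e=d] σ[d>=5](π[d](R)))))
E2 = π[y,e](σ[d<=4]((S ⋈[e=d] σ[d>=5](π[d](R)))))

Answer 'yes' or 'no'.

E1 per-node cardinality:
  S → 5
  R → 5
  π[d](R) → 5
  σ[d>=5](π[d](R)) → 2
  (S ⋈[e=d] σ[d>=5](π[d](R))) → 2
  σ[d>4]((S ⋈[e=d] σ[d>=5](π[d](R)))) → 2
  π[y,e](σ[d>4]((S ⋈[e=d] σ[d>=5](π[d](R))))) → 2
E2 per-node cardinality:
  S → 5
  R → 5
  π[d](R) → 5
  σ[d>=5](π[d](R)) → 2
  (S ⋈[e=d] σ[d>=5](π[d](R))) → 2
  σ[d<=4]((S ⋈[e=d] σ[d>=5](π[d](R)))) → 0
  π[y,e](σ[d<=4]((S ⋈[e=d] σ[d>=5](π[d](R))))) → 0

E1 result:
y | e
q | 9
q | 9
E2 result:
y | e
(0 rows)
Witness: ('q', 9) appears 2× in E1 but 0× in E2.

no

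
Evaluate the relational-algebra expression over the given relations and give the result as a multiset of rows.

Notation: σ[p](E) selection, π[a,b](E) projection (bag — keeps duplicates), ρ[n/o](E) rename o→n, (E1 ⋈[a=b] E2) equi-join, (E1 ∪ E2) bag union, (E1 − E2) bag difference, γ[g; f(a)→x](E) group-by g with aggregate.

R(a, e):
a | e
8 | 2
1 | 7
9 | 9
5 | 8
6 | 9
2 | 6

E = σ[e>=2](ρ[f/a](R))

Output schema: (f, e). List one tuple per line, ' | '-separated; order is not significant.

Per-node cardinality:
  R → 6
  ρ[f/a](R) → 6
  σ[e>=2](ρ[f/a](R)) → 6

== RESULT ==
f | e
1 | 7
2 | 6
5 | 8
6 | 9
8 | 2
9 | 9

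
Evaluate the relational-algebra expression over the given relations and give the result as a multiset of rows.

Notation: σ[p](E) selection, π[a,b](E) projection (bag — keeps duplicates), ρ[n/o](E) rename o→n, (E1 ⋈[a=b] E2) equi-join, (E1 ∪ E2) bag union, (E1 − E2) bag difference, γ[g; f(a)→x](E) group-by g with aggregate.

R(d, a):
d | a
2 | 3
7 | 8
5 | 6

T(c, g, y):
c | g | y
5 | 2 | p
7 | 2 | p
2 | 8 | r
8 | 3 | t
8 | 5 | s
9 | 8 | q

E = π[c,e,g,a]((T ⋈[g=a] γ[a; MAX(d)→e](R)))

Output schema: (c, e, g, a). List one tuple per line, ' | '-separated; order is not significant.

Row counts bottom-up:
  T → 6
  R → 3
  γ[a; MAX(d)→e](R) → 3
  (T ⋈[g=a] γ[a; MAX(d)→e](R)) → 3
  π[c,e,g,a]((T ⋈[g=a] γ[a; MAX(d)→e](R))) → 3

== RESULT ==
c | e | g | a
2 | 7 | 8 | 8
8 | 2 | 3 | 3
9 | 7 | 8 | 8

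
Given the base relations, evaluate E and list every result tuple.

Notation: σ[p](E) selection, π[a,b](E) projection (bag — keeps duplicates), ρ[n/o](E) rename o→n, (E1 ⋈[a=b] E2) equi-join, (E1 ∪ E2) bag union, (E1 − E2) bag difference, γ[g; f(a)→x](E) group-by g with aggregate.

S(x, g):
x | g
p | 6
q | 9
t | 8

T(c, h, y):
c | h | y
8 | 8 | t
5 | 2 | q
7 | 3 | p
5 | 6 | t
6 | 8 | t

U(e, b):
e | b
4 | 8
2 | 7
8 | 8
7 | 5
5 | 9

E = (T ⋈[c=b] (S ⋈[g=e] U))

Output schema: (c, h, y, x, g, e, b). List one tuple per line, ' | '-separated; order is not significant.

Stepwise |·|:
  T → 5
  S → 3
  U → 5
  (S ⋈[g=e] U) → 1
  (T ⋈[c=b] (S ⋈[g=e] U)) → 1

== RESULT ==
c | h | y | x | g | e | b
8 | 8 | t | t | 8 | 8 | 8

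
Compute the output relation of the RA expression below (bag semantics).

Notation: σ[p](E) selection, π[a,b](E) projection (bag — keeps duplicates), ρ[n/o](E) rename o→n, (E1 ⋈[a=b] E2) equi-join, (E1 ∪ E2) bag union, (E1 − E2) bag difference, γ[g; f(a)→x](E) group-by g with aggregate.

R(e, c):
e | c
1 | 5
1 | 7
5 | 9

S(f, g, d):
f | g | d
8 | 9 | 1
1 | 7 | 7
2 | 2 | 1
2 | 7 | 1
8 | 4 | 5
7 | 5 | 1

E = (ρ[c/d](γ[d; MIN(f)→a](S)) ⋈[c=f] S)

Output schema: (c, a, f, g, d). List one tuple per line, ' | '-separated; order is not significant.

Subexpression sizes:
  S → 6
  γ[d; MIN(f)→a](S) → 3
  ρ[c/d](γ[d; MIN(f)→a](S)) → 3
  S → 6
  (ρ[c/d](γ[d; MIN(f)→a](S)) ⋈[c=f] S) → 2

== RESULT ==
c | a | f | g | d
1 | 2 | 1 | 7 | 7
7 | 1 | 7 | 5 | 1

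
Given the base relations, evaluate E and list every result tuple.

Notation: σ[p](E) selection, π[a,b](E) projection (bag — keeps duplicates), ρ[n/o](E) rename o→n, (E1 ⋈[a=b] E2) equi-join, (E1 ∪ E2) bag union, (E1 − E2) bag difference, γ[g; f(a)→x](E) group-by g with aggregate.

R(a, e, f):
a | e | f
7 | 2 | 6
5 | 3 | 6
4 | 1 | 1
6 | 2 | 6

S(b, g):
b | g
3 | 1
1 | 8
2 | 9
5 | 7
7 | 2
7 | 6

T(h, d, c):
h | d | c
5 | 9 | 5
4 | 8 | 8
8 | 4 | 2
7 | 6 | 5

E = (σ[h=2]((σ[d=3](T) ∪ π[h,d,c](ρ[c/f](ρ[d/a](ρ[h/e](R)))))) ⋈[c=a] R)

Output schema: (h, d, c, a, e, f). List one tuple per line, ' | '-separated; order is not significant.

Subexpression sizes:
  T → 4
  σ[d=3](T) → 0
  R → 4
  ρ[h/e](R) → 4
  ρ[d/a](ρ[h/e](R)) → 4
  ρ[c/f](ρ[d/a](ρ[h/e](R))) → 4
  π[h,d,c](ρ[c/f](ρ[d/a](ρ[h/e](R)))) → 4
  (σ[d=3](T) ∪ π[h,d,c](ρ[c/f](ρ[d/a](ρ[h/e](R))))) → 4
  σ[h=2]((σ[d=3](T) ∪ π[h,d,c](ρ[c/f](ρ[d/a](ρ[h/e](R)))))) → 2
  R → 4
  (σ[h=2]((σ[d=3](T) ∪ π[h,d,c](ρ[c/f](ρ[d/a](ρ[h/e](R)))))) ⋈[c=a] R) → 2

== RESULT ==
h | d | c | a | e | f
2 | 6 | 6 | 6 | 2 | 6
2 | 7 | 6 | 6 | 2 | 6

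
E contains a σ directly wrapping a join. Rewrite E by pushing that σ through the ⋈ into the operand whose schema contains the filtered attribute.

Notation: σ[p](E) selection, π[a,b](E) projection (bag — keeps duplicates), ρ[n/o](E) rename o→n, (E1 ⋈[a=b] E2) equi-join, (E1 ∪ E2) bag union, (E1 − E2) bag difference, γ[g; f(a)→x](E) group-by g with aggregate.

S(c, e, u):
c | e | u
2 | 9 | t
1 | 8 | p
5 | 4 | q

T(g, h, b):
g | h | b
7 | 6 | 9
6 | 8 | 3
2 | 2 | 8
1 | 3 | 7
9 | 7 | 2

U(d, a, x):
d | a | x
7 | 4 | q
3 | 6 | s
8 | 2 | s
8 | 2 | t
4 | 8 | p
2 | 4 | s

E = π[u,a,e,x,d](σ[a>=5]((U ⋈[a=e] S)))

σ filters on a, owned by the left side.
E' = π[u,a,e,x,d]((σ[a>=5](U) ⋈[a=e] S))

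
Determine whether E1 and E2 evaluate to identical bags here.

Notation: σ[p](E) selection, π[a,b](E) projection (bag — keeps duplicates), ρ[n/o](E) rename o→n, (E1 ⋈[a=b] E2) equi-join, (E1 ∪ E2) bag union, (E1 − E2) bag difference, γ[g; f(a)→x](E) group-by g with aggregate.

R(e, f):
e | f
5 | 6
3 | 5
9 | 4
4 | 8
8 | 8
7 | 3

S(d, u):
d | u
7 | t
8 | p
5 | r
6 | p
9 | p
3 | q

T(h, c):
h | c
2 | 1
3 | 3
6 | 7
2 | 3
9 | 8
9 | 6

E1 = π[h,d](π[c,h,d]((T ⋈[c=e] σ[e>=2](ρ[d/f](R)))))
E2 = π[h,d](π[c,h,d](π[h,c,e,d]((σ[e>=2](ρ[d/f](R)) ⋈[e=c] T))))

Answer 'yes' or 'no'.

E1 stepwise |·|:
  T → 6
  R → 6
  ρ[d/f](R) → 6
  σ[e>=2](ρ[d/f](R)) → 6
  (T ⋈[c=e] σ[e>=2](ρ[d/f](R))) → 4
  π[c,h,d]((T ⋈[c=e] σ[e>=2](ρ[d/f](R)))) → 4
  π[h,d](π[c,h,d]((T ⋈[c=e] σ[e>=2](ρ[d/f](R))))) → 4
E2 stepwise |·|:
  R → 6
  ρ[d/f](R) → 6
  σ[e>=2](ρ[d/f](R)) → 6
  T → 6
  (σ[e>=2](ρ[d/f](R)) ⋈[e=c] T) → 4
  π[h,c,e,d]((σ[e>=2](ρ[d/f](R)) ⋈[e=c] T)) → 4
  π[c,h,d](π[h,c,e,d]((σ[e>=2](ρ[d/f](R)) ⋈[e=c] T))) → 4
  π[h,d](π[c,h,d](π[h,c,e,d]((σ[e>=2](ρ[d/f](R)) ⋈[e=c] T)))) → 4

E1 and E2 produce the same multiset:
h | d
2 | 5
3 | 5
6 | 3
9 | 8

yes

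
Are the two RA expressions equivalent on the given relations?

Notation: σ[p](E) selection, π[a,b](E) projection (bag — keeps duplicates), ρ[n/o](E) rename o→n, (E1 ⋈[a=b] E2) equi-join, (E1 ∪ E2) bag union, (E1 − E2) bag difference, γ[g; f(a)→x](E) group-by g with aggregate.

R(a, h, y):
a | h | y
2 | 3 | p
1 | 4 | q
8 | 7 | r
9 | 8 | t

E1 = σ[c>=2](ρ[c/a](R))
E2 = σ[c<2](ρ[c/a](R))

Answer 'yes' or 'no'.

E1 per-node cardinality:
  R → 4
  ρ[c/a](R) → 4
  σ[c>=2](ρ[c/a](R)) → 3
E2 per-node cardinality:
  R → 4
  ρ[c/a](R) → 4
  σ[c<2](ρ[c/a](R)) → 1

E1 result:
c | h | y
2 | 3 | p
8 | 7 | r
9 | 8 | t
E2 result:
c | h | y
1 | 4 | q
Witness: (2, 3, 'p') appears 1× in E1 but 0× in E2.

no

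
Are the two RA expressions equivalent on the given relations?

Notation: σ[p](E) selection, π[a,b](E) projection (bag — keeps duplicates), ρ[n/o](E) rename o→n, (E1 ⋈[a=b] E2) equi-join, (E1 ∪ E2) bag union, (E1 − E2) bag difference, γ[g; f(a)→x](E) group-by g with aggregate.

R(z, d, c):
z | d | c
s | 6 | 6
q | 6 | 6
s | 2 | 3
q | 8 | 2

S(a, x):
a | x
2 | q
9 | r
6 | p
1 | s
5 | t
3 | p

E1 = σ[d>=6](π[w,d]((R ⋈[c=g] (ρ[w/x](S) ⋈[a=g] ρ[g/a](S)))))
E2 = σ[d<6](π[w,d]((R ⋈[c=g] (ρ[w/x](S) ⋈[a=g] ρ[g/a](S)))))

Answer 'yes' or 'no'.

E1 per-node cardinality:
  R → 4
  S → 6
  ρ[w/x](S) → 6
  S → 6
  ρ[g/a](S) → 6
  (ρ[w/x](S) ⋈[a=g] ρ[g/a](S)) → 6
  (R ⋈[c=g] (ρ[w/x](S) ⋈[a=g] ρ[g/a](S))) → 4
  π[w,d]((R ⋈[c=g] (ρ[w/x](S) ⋈[a=g] ρ[g/a](S)))) → 4
  σ[d>=6](π[w,d]((R ⋈[c=g] (ρ[w/x](S) ⋈[a=g] ρ[g/a](S))))) → 3
E2 per-node cardinality:
  R → 4
  S → 6
  ρ[w/x](S) → 6
  S → 6
  ρ[g/a](S) → 6
  (ρ[w/x](S) ⋈[a=g] ρ[g/a](S)) → 6
  (R ⋈[c=g] (ρ[w/x](S) ⋈[a=g] ρ[g/a](S))) → 4
  π[w,d]((R ⋈[c=g] (ρ[w/x](S) ⋈[a=g] ρ[g/a](S)))) → 4
  σ[d<6](π[w,d]((R ⋈[c=g] (ρ[w/x](S) ⋈[a=g] ρ[g/a](S))))) → 1

E1 result:
w | d
p | 6
p | 6
q | 8
E2 result:
w | d
p | 2
Witness: ('q', 8) appears 1× in E1 but 0× in E2.

no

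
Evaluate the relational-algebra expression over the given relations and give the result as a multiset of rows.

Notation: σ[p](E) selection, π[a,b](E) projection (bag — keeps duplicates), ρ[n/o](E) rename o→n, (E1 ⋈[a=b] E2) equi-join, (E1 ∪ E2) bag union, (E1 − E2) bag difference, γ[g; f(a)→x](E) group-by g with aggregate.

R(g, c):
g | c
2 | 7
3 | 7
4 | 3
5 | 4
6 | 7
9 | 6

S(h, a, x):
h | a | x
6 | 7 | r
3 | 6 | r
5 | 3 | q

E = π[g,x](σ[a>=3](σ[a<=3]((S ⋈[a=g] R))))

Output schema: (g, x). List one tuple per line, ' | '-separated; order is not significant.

Row counts bottom-up:
  S → 3
  R → 6
  (S ⋈[a=g] R) → 2
  σ[a<=3]((S ⋈[a=g] R)) → 1
  σ[a>=3](σ[a<=3]((S ⋈[a=g] R))) → 1
  π[g,x](σ[a>=3](σ[a<=3]((S ⋈[a=g] R)))) → 1

== RESULT ==
g | x
3 | q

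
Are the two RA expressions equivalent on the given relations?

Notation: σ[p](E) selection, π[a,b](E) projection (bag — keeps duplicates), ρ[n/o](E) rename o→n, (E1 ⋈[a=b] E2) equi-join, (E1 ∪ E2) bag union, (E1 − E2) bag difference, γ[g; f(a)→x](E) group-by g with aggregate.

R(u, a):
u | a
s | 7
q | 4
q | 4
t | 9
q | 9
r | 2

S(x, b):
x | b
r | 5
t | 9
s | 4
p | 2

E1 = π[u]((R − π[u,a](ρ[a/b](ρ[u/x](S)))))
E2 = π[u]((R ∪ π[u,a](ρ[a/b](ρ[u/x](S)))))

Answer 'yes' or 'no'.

E1 row counts bottom-up:
  R → 6
  S → 4
  ρ[u/x](S) → 4
  ρ[a/b](ρ[u/x](S)) → 4
  π[u,a](ρ[a/b](ρ[u/x](S))) → 4
  (R − π[u,a](ρ[a/b](ρ[u/x](S)))) → 5
  π[u]((R − π[u,a](ρ[a/b](ρ[u/x](S))))) → 5
E2 row counts bottom-up:
  R → 6
  S → 4
  ρ[u/x](S) → 4
  ρ[a/b](ρ[u/x](S)) → 4
  π[u,a](ρ[a/b](ρ[u/x](S))) → 4
  (R ∪ π[u,a](ρ[a/b](ρ[u/x](S)))) → 10
  π[u]((R ∪ π[u,a](ρ[a/b](ρ[u/x](S))))) → 10

E1 result:
u
q
q
q
r
s
E2 result:
u
p
q
q
q
r
r
s
s
t
t
Witness: ('s',) appears 1× in E1 but 2× in E2.

no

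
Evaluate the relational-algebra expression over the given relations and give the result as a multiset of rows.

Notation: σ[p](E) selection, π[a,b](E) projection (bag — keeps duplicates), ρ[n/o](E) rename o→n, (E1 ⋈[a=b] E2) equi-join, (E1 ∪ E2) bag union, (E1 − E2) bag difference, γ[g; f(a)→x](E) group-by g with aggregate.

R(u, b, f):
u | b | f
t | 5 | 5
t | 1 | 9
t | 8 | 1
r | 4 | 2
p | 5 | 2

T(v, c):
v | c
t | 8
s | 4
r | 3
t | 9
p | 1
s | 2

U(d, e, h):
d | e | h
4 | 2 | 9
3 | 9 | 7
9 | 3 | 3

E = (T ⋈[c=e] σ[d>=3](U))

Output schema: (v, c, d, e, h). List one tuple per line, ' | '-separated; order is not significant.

Subexpression sizes:
  T → 6
  U → 3
  σ[d>=3](U) → 3
  (T ⋈[c=e] σ[d>=3](U)) → 3

== RESULT ==
v | c | d | e | h
r | 3 | 9 | 3 | 3
s | 2 | 4 | 2 | 9
t | 9 | 3 | 9 | 7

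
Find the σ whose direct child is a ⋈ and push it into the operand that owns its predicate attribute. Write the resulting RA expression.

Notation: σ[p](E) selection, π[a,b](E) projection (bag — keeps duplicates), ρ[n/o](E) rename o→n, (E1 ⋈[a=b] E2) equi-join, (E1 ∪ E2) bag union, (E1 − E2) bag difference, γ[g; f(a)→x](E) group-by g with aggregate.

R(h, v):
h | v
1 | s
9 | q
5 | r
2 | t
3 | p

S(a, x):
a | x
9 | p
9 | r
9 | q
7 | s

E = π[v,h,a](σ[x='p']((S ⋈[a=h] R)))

σ filters on x, owned by the left side.
E' = π[v,h,a]((σ[x='p'](S) ⋈[a=h] R))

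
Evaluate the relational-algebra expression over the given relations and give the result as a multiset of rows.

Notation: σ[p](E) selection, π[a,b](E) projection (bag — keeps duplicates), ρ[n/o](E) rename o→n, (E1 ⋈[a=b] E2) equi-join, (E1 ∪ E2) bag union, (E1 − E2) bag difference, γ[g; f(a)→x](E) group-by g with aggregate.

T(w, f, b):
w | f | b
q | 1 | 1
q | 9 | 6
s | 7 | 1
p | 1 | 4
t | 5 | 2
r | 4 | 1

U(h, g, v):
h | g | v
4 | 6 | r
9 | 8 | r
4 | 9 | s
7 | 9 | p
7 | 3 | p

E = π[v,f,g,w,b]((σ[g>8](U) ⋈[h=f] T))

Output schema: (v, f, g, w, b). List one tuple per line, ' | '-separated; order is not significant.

Per-node cardinality:
  U → 5
  σ[g>8](U) → 2
  T → 6
  (σ[g>8](U) ⋈[h=f] T) → 2
  π[v,f,g,w,b]((σ[g>8](U) ⋈[h=f] T)) → 2

== RESULT ==
v | f | g | w | b
p | 7 | 9 | s | 1
s | 4 | 9 | r | 1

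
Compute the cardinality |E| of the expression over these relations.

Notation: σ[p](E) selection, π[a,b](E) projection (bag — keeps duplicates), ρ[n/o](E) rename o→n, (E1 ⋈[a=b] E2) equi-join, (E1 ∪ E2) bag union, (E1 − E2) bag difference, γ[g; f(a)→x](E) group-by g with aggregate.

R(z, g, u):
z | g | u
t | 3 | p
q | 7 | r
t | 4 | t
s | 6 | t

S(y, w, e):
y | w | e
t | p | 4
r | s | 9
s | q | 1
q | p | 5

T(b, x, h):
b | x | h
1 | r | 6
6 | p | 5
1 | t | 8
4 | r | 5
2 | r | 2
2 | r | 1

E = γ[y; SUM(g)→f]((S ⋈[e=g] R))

Stepwise |·|:
  S → 4
  R → 4
  (S ⋈[e=g] R) → 1
  γ[y; SUM(g)→f]((S ⋈[e=g] R)) → 1

|E| = 1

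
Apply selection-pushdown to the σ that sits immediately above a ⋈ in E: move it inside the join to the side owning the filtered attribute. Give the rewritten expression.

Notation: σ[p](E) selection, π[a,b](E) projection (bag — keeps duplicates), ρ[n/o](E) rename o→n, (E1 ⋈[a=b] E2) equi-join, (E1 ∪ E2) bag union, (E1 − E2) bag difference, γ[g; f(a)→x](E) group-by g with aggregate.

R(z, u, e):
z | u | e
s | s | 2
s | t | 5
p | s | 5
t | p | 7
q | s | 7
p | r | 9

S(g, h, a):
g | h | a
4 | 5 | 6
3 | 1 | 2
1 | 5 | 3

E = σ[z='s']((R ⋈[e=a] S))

σ filters on z, owned by the left side.
E' = (σ[z='s'](R) ⋈[e=a] S)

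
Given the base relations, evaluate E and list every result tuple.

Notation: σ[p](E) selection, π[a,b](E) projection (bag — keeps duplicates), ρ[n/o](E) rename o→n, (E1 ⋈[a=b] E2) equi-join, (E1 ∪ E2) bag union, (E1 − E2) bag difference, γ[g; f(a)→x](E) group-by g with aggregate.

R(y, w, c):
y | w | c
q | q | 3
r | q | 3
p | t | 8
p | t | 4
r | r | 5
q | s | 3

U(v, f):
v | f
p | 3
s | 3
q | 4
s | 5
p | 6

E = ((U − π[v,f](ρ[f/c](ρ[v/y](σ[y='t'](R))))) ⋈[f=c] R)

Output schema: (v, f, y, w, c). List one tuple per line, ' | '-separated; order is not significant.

Row counts bottom-up:
  U → 5
  R → 6
  σ[y='t'](R) → 0
  ρ[v/y](σ[y='t'](R)) → 0
  ρ[f/c](ρ[v/y](σ[y='t'](R))) → 0
  π[v,f](ρ[f/c](ρ[v/y](σ[y='t'](R)))) → 0
  (U − π[v,f](ρ[f/c](ρ[v/y](σ[y='t'](R))))) → 5
  R → 6
  ((U − π[v,f](ρ[f/c](ρ[v/y](σ[y='t'](R))))) ⋈[f=c] R) → 8

== RESULT ==
v | f | y | w | c
p | 3 | q | q | 3
p | 3 | q | s | 3
p | 3 | r | q | 3
q | 4 | p | t | 4
s | 3 | q | q | 3
s | 3 | q | s | 3
s | 3 | r | q | 3
s | 5 | r | r | 5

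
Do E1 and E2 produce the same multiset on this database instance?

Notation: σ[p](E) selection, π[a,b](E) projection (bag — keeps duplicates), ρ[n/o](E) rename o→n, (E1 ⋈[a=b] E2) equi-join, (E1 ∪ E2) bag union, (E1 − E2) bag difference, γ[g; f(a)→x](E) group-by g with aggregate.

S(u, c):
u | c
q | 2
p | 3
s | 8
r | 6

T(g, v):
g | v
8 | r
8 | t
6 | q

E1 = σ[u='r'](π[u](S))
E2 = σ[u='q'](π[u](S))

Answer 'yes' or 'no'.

E1 stepwise |·|:
  S → 4
  π[u](S) → 4
  σ[u='r'](π[u](S)) → 1
E2 stepwise |·|:
  S → 4
  π[u](S) → 4
  σ[u='q'](π[u](S)) → 1

E1 result:
u
r
E2 result:
u
q
Witness: ('q',) appears 0× in E1 but 1× in E2.

no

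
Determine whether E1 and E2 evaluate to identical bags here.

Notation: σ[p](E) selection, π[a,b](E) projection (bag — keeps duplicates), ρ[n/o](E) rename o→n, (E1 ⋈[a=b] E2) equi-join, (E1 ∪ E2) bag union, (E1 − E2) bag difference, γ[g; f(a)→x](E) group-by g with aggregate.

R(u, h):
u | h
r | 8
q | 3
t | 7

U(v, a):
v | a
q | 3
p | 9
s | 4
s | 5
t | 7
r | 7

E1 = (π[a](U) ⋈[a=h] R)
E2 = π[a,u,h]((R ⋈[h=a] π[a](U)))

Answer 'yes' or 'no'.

E1 subexpression sizes:
  U → 6
  π[a](U) → 6
  R → 3
  (π[a](U) ⋈[a=h] R) → 3
E2 subexpression sizes:
  R → 3
  U → 6
  π[a](U) → 6
  (R ⋈[h=a] π[a](U)) → 3
  π[a,u,h]((R ⋈[h=a] π[a](U))) → 3

E1 and E2 produce the same multiset:
a | u | h
3 | q | 3
7 | t | 7
7 | t | 7

yes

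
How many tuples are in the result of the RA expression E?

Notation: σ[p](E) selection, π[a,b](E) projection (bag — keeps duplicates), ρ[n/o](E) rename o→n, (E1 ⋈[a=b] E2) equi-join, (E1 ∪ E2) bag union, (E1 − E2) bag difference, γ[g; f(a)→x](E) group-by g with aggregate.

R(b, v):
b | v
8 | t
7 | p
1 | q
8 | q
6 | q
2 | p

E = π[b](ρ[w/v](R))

Stepwise |·|:
  R → 6
  ρ[w/v](R) → 6
  π[b](ρ[w/v](R)) → 6

|E| = 6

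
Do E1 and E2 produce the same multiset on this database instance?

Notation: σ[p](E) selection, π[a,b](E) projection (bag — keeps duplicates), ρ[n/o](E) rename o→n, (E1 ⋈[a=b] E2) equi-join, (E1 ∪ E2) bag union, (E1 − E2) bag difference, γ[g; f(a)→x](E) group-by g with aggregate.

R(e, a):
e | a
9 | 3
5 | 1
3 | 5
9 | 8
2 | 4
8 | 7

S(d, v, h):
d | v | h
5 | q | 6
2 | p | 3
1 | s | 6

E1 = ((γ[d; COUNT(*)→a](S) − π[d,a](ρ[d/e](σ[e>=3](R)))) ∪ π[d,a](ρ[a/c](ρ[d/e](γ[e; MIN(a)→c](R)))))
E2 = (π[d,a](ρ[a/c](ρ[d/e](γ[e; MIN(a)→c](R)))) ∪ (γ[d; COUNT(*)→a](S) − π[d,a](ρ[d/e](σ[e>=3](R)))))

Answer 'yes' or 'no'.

E1 per-node cardinality:
  S → 3
  γ[d; COUNT(*)→a](S) → 3
  R → 6
  σ[e>=3](R) → 5
  ρ[d/e](σ[e>=3](R)) → 5
  π[d,a](ρ[d/e](σ[e>=3](R))) → 5
  (γ[d; COUNT(*)→a](S) − π[d,a](ρ[d/e](σ[e>=3](R)))) → 2
  R → 6
  γ[e; MIN(a)→c](R) → 5
  ρ[d/e](γ[e; MIN(a)→c](R)) → 5
  ρ[a/c](ρ[d/e](γ[e; MIN(a)→c](R))) → 5
  π[d,a](ρ[a/c](ρ[d/e](γ[e; MIN(a)→c](R)))) → 5
  ((γ[d; COUNT(*)→a](S) − π[d,a](ρ[d/e](σ[e>=3](R)))) ∪ π[d,a](ρ[a/c](ρ[d/e](γ[e; MIN(a)→c](R))))) → 7
E2 per-node cardinality:
  R → 6
  γ[e; MIN(a)→c](R) → 5
  ρ[d/e](γ[e; MIN(a)→c](R)) → 5
  ρ[a/c](ρ[d/e](γ[e; MIN(a)→c](R))) → 5
  π[d,a](ρ[a/c](ρ[d/e](γ[e; MIN(a)→c](R)))) → 5
  S → 3
  γ[d; COUNT(*)→a](S) → 3
  R → 6
  σ[e>=3](R) → 5
  ρ[d/e](σ[e>=3](R)) → 5
  π[d,a](ρ[d/e](σ[e>=3](R))) → 5
  (γ[d; COUNT(*)→a](S) − π[d,a](ρ[d/e](σ[e>=3](R)))) → 2
  (π[d,a](ρ[a/c](ρ[d/e](γ[e; MIN(a)→c](R)))) ∪ (γ[d; COUNT(*)→a](S) − π[d,a](ρ[d/e](σ[e>=3](R))))) → 7

E1 and E2 produce the same multiset:
d | a
1 | 1
2 | 1
2 | 4
3 | 5
5 | 1
8 | 7
9 | 3

yes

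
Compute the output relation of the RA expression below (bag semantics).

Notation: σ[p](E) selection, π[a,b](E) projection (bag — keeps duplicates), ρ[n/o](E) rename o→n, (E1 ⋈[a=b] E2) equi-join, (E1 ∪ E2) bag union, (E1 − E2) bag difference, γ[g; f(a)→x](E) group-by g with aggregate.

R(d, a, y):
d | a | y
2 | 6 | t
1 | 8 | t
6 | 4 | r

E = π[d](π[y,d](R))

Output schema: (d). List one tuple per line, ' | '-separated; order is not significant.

Subexpression sizes:
  R → 3
  π[y,d](R) → 3
  π[d](π[y,d](R)) → 3

== RESULT ==
d
1
2
6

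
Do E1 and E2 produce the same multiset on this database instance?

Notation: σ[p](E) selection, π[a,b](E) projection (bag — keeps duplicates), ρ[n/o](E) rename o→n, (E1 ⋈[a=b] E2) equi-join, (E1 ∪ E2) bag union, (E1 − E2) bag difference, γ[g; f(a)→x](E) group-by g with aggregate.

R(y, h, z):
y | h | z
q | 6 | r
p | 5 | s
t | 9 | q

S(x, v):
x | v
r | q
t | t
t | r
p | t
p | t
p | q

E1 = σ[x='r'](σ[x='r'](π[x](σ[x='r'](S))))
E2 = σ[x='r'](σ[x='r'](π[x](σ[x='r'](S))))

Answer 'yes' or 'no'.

E1 stepwise |·|:
  S → 6
  σ[x='r'](S) → 1
  π[x](σ[x='r'](S)) → 1
  σ[x='r'](π[x](σ[x='r'](S))) → 1
  σ[x='r'](σ[x='r'](π[x](σ[x='r'](S)))) → 1
E2 stepwise |·|:
  S → 6
  σ[x='r'](S) → 1
  π[x](σ[x='r'](S)) → 1
  σ[x='r'](π[x](σ[x='r'](S))) → 1
  σ[x='r'](σ[x='r'](π[x](σ[x='r'](S)))) → 1

E1 and E2 produce the same multiset:
x
r

yes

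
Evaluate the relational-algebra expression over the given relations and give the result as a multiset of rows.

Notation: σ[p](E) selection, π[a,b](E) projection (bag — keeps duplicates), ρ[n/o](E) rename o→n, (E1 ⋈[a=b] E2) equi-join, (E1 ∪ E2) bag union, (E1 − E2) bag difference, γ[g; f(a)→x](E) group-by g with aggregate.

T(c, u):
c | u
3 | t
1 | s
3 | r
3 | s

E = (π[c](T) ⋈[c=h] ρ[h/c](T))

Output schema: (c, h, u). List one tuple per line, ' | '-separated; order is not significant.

Stepwise |·|:
  T → 4
  π[c](T) → 4
  T → 4
  ρ[h/c](T) → 4
  (π[c](T) ⋈[c=h] ρ[h/c](T)) → 10

== RESULT ==
c | h | u
1 | 1 | s
3 | 3 | r
3 | 3 | r
3 | 3 | r
3 | 3 | s
3 | 3 | s
3 | 3 | s
3 | 3 | t
3 | 3 | t
3 | 3 | t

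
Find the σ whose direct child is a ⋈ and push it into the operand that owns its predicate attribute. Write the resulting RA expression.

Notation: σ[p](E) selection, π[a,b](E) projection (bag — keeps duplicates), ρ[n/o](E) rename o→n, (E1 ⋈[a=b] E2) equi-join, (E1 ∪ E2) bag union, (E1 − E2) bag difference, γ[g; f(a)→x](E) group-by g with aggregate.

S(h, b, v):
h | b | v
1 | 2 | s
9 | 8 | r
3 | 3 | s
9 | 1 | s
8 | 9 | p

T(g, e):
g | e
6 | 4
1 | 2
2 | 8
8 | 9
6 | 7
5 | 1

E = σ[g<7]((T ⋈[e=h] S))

σ filters on g, owned by the left side.
E' = (σ[g<7](T) ⋈[e=h] S)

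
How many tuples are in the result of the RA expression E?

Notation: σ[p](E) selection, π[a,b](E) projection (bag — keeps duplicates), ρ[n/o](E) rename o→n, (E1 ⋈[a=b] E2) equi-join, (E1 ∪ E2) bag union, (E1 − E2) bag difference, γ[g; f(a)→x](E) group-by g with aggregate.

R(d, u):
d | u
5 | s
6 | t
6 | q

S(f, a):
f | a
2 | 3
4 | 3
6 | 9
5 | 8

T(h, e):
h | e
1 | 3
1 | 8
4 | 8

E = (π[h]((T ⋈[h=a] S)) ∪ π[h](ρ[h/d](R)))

Row counts bottom-up:
  T → 3
  S → 4
  (T ⋈[h=a] S) → 0
  π[h]((T ⋈[h=a] S)) → 0
  R → 3
  ρ[h/d](R) → 3
  π[h](ρ[h/d](R)) → 3
  (π[h]((T ⋈[h=a] S)) ∪ π[h](ρ[h/d](R))) → 3

|E| = 3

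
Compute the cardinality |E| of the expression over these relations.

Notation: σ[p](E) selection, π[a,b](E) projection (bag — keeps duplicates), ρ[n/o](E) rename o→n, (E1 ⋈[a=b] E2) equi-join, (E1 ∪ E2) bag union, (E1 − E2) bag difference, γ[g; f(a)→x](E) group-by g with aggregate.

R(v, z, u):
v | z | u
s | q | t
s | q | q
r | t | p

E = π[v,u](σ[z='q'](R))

Row counts bottom-up:
  R → 3
  σ[z='q'](R) → 2
  π[v,u](σ[z='q'](R)) → 2

|E| = 2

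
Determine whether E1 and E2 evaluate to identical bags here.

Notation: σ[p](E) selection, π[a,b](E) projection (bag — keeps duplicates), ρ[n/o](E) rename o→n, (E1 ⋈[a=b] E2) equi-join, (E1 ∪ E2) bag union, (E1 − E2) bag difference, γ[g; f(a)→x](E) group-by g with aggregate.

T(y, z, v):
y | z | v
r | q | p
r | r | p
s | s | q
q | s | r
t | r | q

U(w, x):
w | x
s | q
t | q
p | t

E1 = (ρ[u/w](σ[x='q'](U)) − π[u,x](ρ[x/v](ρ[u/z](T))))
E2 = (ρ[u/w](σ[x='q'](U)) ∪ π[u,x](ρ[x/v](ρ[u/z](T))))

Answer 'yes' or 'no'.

E1 stepwise |·|:
  U → 3
  σ[x='q'](U) → 2
  ρ[u/w](σ[x='q'](U)) → 2
  T → 5
  ρ[u/z](T) → 5
  ρ[x/v](ρ[u/z](T)) → 5
  π[u,x](ρ[x/v](ρ[u/z](T))) → 5
  (ρ[u/w](σ[x='q'](U)) − π[u,x](ρ[x/v](ρ[u/z](T)))) → 1
E2 stepwise |·|:
  U → 3
  σ[x='q'](U) → 2
  ρ[u/w](σ[x='q'](U)) → 2
  T → 5
  ρ[u/z](T) → 5
  ρ[x/v](ρ[u/z](T)) → 5
  π[u,x](ρ[x/v](ρ[u/z](T))) → 5
  (ρ[u/w](σ[x='q'](U)) ∪ π[u,x](ρ[x/v](ρ[u/z](T)))) → 7

E1 result:
u | x
t | q
E2 result:
u | x
q | p
r | p
r | q
s | q
s | q
s | r
t | q
Witness: ('s', 'r') appears 0× in E1 but 1× in E2.

no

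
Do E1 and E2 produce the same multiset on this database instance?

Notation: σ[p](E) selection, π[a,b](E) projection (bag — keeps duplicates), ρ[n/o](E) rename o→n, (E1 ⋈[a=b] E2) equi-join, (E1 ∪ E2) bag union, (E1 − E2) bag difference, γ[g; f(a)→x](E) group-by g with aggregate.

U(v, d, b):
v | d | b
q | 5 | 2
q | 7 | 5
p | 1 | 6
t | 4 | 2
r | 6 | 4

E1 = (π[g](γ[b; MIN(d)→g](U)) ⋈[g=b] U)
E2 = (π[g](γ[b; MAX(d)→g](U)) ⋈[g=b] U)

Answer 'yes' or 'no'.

E1 per-node cardinality:
  U → 5
  γ[b; MIN(d)→g](U) → 4
  π[g](γ[b; MIN(d)→g](U)) → 4
  U → 5
  (π[g](γ[b; MIN(d)→g](U)) ⋈[g=b] U) → 2
E2 per-node cardinality:
  U → 5
  γ[b; MAX(d)→g](U) → 4
  π[g](γ[b; MAX(d)→g](U)) → 4
  U → 5
  (π[g](γ[b; MAX(d)→g](U)) ⋈[g=b] U) → 2

E1 result:
g | v | d | b
4 | r | 6 | 4
6 | p | 1 | 6
E2 result:
g | v | d | b
5 | q | 7 | 5
6 | p | 1 | 6
Witness: (4, 'r', 6, 4) appears 1× in E1 but 0× in E2.

no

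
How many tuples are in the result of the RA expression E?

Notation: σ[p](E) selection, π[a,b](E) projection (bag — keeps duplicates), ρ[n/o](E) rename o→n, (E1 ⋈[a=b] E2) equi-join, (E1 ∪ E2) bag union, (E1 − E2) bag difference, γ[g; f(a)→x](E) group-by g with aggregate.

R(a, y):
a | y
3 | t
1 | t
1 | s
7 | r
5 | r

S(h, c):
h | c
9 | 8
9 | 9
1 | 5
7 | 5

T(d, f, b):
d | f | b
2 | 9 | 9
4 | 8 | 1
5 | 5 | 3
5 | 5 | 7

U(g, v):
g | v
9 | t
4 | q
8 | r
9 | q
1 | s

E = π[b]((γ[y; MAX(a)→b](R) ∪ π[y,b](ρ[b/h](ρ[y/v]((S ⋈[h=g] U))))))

Subexpression sizes:
  R → 5
  γ[y; MAX(a)→b](R) → 3
  S → 4
  U → 5
  (S ⋈[h=g] U) → 5
  ρ[y/v]((S ⋈[h=g] U)) → 5
  ρ[b/h](ρ[y/v]((S ⋈[h=g] U))) → 5
  π[y,b](ρ[b/h](ρ[y/v]((S ⋈[h=g] U)))) → 5
  (γ[y; MAX(a)→b](R) ∪ π[y,b](ρ[b/h](ρ[y/v]((S ⋈[h=g] U))))) → 8
  π[b]((γ[y; MAX(a)→b](R) ∪ π[y,b](ρ[b/h](ρ[y/v]((S ⋈[h=g] U)))))) → 8

|E| = 8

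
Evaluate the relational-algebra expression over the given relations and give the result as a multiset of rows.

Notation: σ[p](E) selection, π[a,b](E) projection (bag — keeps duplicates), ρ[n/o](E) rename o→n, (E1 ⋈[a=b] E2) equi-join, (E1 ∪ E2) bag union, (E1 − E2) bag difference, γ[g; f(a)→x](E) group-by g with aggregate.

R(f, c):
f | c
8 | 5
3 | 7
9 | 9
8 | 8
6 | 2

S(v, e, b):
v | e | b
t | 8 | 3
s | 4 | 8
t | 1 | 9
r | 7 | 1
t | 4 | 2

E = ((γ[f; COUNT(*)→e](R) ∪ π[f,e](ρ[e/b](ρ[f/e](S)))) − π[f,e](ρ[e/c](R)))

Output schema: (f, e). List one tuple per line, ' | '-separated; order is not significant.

Subexpression sizes:
  R → 5
  γ[f; COUNT(*)→e](R) → 4
  S → 5
  ρ[f/e](S) → 5
  ρ[e/b](ρ[f/e](S)) → 5
  π[f,e](ρ[e/b](ρ[f/e](S))) → 5
  (γ[f; COUNT(*)→e](R) ∪ π[f,e](ρ[e/b](ρ[f/e](S)))) → 9
  R → 5
  ρ[e/c](R) → 5
  π[f,e](ρ[e/c](R)) → 5
  ((γ[f; COUNT(*)→e](R) ∪ π[f,e](ρ[e/b](ρ[f/e](S)))) − π[f,e](ρ[e/c](R))) → 9

== RESULT ==
f | e
1 | 9
3 | 1
4 | 2
4 | 8
6 | 1
7 | 1
8 | 2
8 | 3
9 | 1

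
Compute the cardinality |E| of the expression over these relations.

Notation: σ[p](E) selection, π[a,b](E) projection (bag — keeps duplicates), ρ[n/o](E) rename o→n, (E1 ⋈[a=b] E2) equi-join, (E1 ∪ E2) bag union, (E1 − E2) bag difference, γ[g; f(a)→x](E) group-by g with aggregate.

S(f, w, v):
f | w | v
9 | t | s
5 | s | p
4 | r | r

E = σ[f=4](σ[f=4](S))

Per-node cardinality:
  S → 3
  σ[f=4](S) → 1
  σ[f=4](σ[f=4](S)) → 1

|E| = 1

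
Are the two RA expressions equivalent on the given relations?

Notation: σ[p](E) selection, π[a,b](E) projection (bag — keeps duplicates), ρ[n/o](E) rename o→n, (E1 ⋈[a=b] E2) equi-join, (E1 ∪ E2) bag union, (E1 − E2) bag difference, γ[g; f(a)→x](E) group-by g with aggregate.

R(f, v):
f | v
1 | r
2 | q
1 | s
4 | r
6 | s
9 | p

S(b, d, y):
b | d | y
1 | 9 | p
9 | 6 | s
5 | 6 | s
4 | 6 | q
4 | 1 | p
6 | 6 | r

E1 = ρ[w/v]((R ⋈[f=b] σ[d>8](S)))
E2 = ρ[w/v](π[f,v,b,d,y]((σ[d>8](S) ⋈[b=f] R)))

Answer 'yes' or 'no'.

E1 row counts bottom-up:
  R → 6
  S → 6
  σ[d>8](S) → 1
  (R ⋈[f=b] σ[d>8](S)) → 2
  ρ[w/v]((R ⋈[f=b] σ[d>8](S))) → 2
E2 row counts bottom-up:
  S → 6
  σ[d>8](S) → 1
  R → 6
  (σ[d>8](S) ⋈[b=f] R) → 2
  π[f,v,b,d,y]((σ[d>8](S) ⋈[b=f] R)) → 2
  ρ[w/v](π[f,v,b,d,y]((σ[d>8](S) ⋈[b=f] R))) → 2

E1 and E2 produce the same multiset:
f | w | b | d | y
1 | r | 1 | 9 | p
1 | s | 1 | 9 | p

yes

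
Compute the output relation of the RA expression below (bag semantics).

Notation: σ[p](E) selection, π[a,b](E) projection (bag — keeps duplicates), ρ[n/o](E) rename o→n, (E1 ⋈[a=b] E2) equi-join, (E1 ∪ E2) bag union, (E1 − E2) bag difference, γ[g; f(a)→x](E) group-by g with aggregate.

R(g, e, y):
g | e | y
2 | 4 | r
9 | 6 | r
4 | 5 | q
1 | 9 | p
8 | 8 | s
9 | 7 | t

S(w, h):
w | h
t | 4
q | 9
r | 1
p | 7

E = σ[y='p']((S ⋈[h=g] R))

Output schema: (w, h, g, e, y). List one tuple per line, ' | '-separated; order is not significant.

Stepwise |·|:
  S → 4
  R → 6
  (S ⋈[h=g] R) → 4
  σ[y='p']((S ⋈[h=g] R)) → 1

== RESULT ==
w | h | g | e | y
r | 1 | 1 | 9 | p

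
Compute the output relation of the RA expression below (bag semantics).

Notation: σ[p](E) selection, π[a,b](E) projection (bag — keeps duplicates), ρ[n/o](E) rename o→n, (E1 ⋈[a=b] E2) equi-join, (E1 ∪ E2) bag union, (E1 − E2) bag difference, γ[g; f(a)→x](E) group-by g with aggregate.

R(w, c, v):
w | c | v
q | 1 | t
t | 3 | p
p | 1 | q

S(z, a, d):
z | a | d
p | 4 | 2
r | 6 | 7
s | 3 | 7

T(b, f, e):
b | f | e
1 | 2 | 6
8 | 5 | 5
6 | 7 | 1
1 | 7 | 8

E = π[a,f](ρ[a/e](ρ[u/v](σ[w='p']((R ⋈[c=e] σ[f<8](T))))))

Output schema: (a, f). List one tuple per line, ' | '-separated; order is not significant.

Row counts bottom-up:
  R → 3
  T → 4
  σ[f<8](T) → 4
  (R ⋈[c=e] σ[f<8](T)) → 2
  σ[w='p']((R ⋈[c=e] σ[f<8](T))) → 1
  ρ[u/v](σ[w='p']((R ⋈[c=e] σ[f<8](T)))) → 1
  ρ[a/e](ρ[u/v](σ[w='p']((R ⋈[c=e] σ[f<8](T))))) → 1
  π[a,f](ρ[a/e](ρ[u/v](σ[w='p']((R ⋈[c=e] σ[f<8](T)))))) → 1

== RESULT ==
a | f
1 | 7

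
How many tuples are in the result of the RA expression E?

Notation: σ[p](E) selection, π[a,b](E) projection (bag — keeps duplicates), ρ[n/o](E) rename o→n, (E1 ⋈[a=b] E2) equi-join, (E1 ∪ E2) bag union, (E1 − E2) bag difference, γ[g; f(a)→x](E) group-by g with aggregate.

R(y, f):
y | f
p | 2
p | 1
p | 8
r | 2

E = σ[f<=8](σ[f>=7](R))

Subexpression sizes:
  R → 4
  σ[f>=7](R) → 1
  σ[f<=8](σ[f>=7](R)) → 1

|E| = 1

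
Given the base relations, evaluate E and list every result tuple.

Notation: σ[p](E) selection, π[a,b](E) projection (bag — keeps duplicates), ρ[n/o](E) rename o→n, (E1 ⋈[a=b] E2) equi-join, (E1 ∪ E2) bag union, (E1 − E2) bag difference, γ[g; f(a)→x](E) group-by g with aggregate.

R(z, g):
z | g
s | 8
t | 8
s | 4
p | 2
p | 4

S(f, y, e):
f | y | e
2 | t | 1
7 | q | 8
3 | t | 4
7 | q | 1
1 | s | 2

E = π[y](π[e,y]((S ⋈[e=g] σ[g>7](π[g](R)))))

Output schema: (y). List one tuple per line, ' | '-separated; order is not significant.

Subexpression sizes:
  S → 5
  R → 5
  π[g](R) → 5
  σ[g>7](π[g](R)) → 2
  (S ⋈[e=g] σ[g>7](π[g](R))) → 2
  π[e,y]((S ⋈[e=g] σ[g>7](π[g](R)))) → 2
  π[y](π[e,y]((S ⋈[e=g] σ[g>7](π[g](R))))) → 2

== RESULT ==
y
q
q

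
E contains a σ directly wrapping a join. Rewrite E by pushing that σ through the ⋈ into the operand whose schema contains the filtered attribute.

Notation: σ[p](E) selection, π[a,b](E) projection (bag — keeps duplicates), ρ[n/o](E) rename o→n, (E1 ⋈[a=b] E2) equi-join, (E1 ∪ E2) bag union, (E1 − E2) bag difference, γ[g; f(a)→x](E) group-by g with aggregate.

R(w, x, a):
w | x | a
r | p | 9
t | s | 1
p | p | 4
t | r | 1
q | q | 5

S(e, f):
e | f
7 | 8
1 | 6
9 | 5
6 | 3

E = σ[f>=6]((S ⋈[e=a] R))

σ filters on f, owned by the left side.
E' = (σ[f>=6](S) ⋈[e=a] R)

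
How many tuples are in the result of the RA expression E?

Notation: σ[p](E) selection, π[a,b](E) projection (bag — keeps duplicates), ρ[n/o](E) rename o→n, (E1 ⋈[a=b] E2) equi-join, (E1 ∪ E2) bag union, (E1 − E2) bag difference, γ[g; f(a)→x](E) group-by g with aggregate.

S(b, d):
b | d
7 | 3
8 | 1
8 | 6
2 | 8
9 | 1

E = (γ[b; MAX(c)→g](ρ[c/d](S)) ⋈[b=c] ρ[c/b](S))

Subexpression sizes:
  S → 5
  ρ[c/d](S) → 5
  γ[b; MAX(c)→g](ρ[c/d](S)) → 4
  S → 5
  ρ[c/b](S) → 5
  (γ[b; MAX(c)→g](ρ[c/d](S)) ⋈[b=c] ρ[c/b](S)) → 5

|E| = 5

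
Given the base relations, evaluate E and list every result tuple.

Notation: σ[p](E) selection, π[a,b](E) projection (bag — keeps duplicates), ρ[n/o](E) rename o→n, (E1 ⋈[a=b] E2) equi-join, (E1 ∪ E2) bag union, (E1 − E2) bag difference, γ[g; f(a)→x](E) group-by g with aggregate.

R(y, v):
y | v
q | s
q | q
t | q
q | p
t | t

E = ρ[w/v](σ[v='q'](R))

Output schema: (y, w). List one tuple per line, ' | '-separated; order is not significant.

Stepwise |·|:
  R → 5
  σ[v='q'](R) → 2
  ρ[w/v](σ[v='q'](R)) → 2

== RESULT ==
y | w
q | q
t | q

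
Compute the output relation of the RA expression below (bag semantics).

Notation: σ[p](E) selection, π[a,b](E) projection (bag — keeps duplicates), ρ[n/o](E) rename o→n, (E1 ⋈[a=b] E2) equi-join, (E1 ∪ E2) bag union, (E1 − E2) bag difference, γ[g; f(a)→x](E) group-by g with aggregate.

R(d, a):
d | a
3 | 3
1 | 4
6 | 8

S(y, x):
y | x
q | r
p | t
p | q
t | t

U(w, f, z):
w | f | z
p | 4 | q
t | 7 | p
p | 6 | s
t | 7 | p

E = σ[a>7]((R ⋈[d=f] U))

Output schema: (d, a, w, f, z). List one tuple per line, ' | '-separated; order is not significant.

Subexpression sizes:
  R → 3
  U → 4
  (R ⋈[d=f] U) → 1
  σ[a>7]((R ⋈[d=f] U)) → 1

== RESULT ==
d | a | w | f | z
6 | 8 | p | 6 | s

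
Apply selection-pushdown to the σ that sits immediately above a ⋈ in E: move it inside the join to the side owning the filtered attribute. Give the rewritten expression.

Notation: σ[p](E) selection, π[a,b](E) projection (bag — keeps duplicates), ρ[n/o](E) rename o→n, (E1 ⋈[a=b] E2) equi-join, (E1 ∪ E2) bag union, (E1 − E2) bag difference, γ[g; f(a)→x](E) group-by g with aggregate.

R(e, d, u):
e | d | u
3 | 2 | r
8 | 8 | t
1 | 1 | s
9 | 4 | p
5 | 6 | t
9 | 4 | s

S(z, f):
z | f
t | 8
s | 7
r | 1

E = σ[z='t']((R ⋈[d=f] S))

σ filters on z, owned by the right side.
E' = (R ⋈[d=f] σ[z='t'](S))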